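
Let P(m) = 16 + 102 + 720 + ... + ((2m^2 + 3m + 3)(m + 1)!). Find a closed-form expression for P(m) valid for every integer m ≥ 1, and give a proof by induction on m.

P(m) = (2m + 1)(m + 2)! - 2

We claim P(m) = (2m + 1)(m + 2)! - 2 for all m ≥ 1.
Base step (m = 1): P(1) = 16, and the closed form gives 16. They agree.
For the inductive step, assume it holds for an arbitrary i ≥ 1, so P(i) = (2i + 1)(i + 2)! - 2.
Then P(i+1) = P(i) + ((2i^2 + 7i + 8)(i + 2)!) = ((2i + 1)(i + 2)! - 2) + ((2i^2 + 7i + 8)(i + 2)!).
Simplifying, P(i+1) = (2(i+1) + 1)((i+1) + 2)! - 2,
which is the closed form with m = i+1.
This completes the induction.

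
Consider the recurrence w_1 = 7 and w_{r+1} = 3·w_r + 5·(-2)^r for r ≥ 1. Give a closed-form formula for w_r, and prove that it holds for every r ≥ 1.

Computing the first terms: w_1 = 7, w_2 = 11, w_3 = 53. This suggests w_r = -(-2)^r + 5·3^(r - 1).
When r = 1: the formula gives 7 = 7 = w_1.
Suppose the result is true for r = j, so w_j = -(-2)^j + 5·3^(j - 1).
Then w_{j+1} = 3·w_j + 5·(-2)^j = 3·(-(-2)^j + 5·3^(j - 1)) + 5·(-2)^j = -(-2)^(j + 1) + 5·3^j = -(-2)^(j+1) + 5·3^((j+1) - 1),
which is the claimed formula at r = j+1.
Hence, by induction on r, the claim holds for every r ≥ 1.

w_r = -(-2)^r + 5·3^(r - 1)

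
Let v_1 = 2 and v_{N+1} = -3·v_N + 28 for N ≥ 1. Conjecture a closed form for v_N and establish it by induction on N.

v_N = -5(-3)^(N - 1) + 7

Computing the first terms: v_1 = 2, v_2 = 22, v_3 = -38. This suggests v_N = -5(-3)^(N - 1) + 7.
For the base case N = 1: the formula gives 2 = 2 = v_1.
Inductive step: assume the claim holds for N = r, so v_r = -5(-3)^(r - 1) + 7.
Then v_{r+1} = -3·v_r + 28 = -3·(-5(-3)^(r - 1) + 7) + 28 = -5(-3)^r + 7 = -5(-3)^((r+1) - 1) + 7,
which is the claimed formula at N = r+1.
Hence, by induction on N, the claim holds for every N ≥ 1.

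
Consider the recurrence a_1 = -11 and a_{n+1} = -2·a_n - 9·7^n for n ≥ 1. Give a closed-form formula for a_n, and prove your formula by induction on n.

Computing the first terms: a_1 = -11, a_2 = -41, a_3 = -359. This suggests a_n = -(-2)^(n + 1) - 7^n.
For the base case n = 1: the formula gives -11 = -11 = a_1.
Suppose the result is true for n = i, so a_i = -(-2)^(i + 1) - 7^i.
Then a_{i+1} = -2·a_i - 9·7^i = -2·(-(-2)^(i + 1) - 7^i) - 9·7^i = -(-2)^(i + 2) - 7^(i + 1) = -(-2)^((i+1) + 1) - 7^(i+1),
which is the claimed formula at n = i+1.
By the principle of mathematical induction, the result holds for all n ≥ 1.

a_n = -(-2)^(n + 1) - 7^n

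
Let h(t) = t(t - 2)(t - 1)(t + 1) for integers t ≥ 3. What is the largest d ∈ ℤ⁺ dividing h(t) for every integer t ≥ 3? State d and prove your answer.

d = 24

Computing the first values: h(3) = 24 and h(4) = 120; gcd(24, 120) = 24, so d ≤ 24.
We prove 24 | t(t - 2)(t - 1)(t + 1) for all t ≥ 3 by induction on t.
Base step (t = 3): h(3) = 24 = 24·(1), so 24 | h(3).
Inductive step: suppose the statement holds for some m ≥ 3, i.e. 24 | h(m). Then
h(m+1) − h(m) = (m-1)·m·(m+1)·(m+2) − (m-2)·(m-1)·m·(m+1) = (m-1)·m·(m+1)·[(m+2) − (m-2)] = 4·(m-1)·m·(m+1). The product of 3 consecutive integers is divisible by (3)! = 6, so h(m+1) − h(m) is divisible by 4·6 = 24. By the inductive hypothesis 24 | h(m), hence 24 | h(m+1).
Hence, by induction on t, the claim holds for every t ≥ 3.
Therefore the largest such d is 24.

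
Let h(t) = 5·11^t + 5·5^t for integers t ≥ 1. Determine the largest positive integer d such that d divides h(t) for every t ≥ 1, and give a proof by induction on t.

Computing the first values: h(1) = 80 and h(2) = 730; gcd(80, 730) = 10, so d ≤ 10.
We prove 10 | 5·11^t + 5·5^t for all t ≥ 1 by induction on t.
Base case (t = 1): h(1) = 80 = 10·(8), so 10 | h(1).
For the inductive step, assume it holds for an arbitrary j ≥ 1, i.e. 10 | h(j). Then
h(j+1) − 11·h(j) = (5·11^(j+1) + 5·5^(j+1)) − 11·(5·11^j + 5·5^j) = (5)·5^j·(5 − 11) = (-30)·5^j. Since 10 | h(j) by the inductive hypothesis, 10 | 11·h(j); and 10 | -30 since -30 = 10·-3. Therefore 10 | h(j+1).
Hence, by induction on t, the claim holds for every t ≥ 1.
Therefore the largest such d is 10.

d = 10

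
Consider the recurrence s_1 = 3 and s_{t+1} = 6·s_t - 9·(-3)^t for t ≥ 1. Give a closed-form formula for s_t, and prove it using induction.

Computing the first terms: s_1 = 3, s_2 = 45, s_3 = 189. This suggests s_t = (-3)^t + 6^t.
Base step (t = 1): the formula gives 3 = 3 = s_1.
Inductive step: suppose the statement holds for some m ≥ 1, so s_m = (-3)^m + 6^m.
Then s_{m+1} = 6·s_m - 9·(-3)^m = 6·((-3)^m + 6^m) - 9·(-3)^m = (-3)^(m + 1) + 6^(m + 1),
which is the claimed formula at t = m+1.
By the principle of mathematical induction, the result holds for all t ≥ 1.

s_t = (-3)^t + 6^t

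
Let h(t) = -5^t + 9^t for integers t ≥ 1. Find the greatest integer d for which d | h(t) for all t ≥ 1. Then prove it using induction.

d = 4

Computing the first values: h(1) = 4 and h(2) = 56; gcd(4, 56) = 4, so d ≤ 4.
We prove 4 | -5^t + 9^t for all t ≥ 1 by induction on t.
For the base case t = 1: h(1) = 4 = 4·(1), so 4 | h(1).
Inductive step: suppose the statement holds for some k ≥ 1, i.e. 4 | h(k). Then
9^{k+1} − 5^{k+1} = 9·9^k − 5·5^k = 9·(9^k − 5^k) + (4)·5^k. The first term is divisible by 4 by the inductive hypothesis, and the second term (4)·5^k is divisible by 4 since 4 | 4. Hence 4 | h(k+1).
This completes the induction.
Therefore the largest such d is 4.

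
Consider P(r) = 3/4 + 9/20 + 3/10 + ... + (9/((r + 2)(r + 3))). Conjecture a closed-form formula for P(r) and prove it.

P(r) = 3r/(r + 3)

We claim P(r) = 3r/(r + 3) for all r ≥ 1.
When r = 1: P(1) = 3/4, and the closed form gives 3/4. They agree.
For the inductive step, assume it holds for an arbitrary j ≥ 1, so P(j) = 3j/(j + 3).
Then P(j+1) = P(j) + (9/((j + 3)(j + 4))) = (3j/(j + 3)) + (9/((j + 3)(j + 4))).
Simplifying, P(j+1) = 3(j + 1)/(j + 4) = 3(j+1)/((j+1) + 3),
which is the closed form with r = j+1.
By induction, the statement is established for all r ≥ 1.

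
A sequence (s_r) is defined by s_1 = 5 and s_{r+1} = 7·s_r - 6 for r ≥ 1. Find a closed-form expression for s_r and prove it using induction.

Computing the first terms: s_1 = 5, s_2 = 29, s_3 = 197. This suggests s_r = 4·7^(r - 1) + 1.
For the base case r = 1: the formula gives 5 = 5 = s_1.
Suppose the result is true for r = k, so s_k = 4·7^(k - 1) + 1.
Then s_{k+1} = 7·s_k - 6 = 7·(4·7^(k - 1) + 1) - 6 = 4·7^k + 1 = 4·7^((k+1) - 1) + 1,
which is the claimed formula at r = k+1.
By the principle of mathematical induction, the result holds for all r ≥ 1.

s_r = 4·7^(r - 1) + 1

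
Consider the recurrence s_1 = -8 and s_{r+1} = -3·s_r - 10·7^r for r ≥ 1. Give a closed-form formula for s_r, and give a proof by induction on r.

Computing the first terms: s_1 = -8, s_2 = -46, s_3 = -352. This suggests s_r = -(-3)^(r - 1) - 7^r.
Base case (r = 1): the formula gives -8 = -8 = s_1.
Inductive step: assume the claim holds for r = i, so s_i = -(-3)^(i - 1) - 7^i.
Then s_{i+1} = -3·s_i - 10·7^i = -3·(-(-3)^(i - 1) - 7^i) - 10·7^i = -(-3)^i - 7^(i + 1) = -(-3)^((i+1) - 1) - 7^(i+1),
which is the claimed formula at r = i+1.
This completes the induction.

s_r = -(-3)^(r - 1) - 7^r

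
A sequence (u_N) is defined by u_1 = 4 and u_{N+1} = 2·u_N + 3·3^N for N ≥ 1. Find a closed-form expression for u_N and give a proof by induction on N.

u_N = -5·2^(N - 1) + 3^(N + 1)

Computing the first terms: u_1 = 4, u_2 = 17, u_3 = 61. This suggests u_N = -5·2^(N - 1) + 3^(N + 1).
Base step (N = 1): the formula gives 4 = 4 = u_1.
Suppose the result is true for N = k, so u_k = -5·2^(k - 1) + 3^(k + 1).
Then u_{k+1} = 2·u_k + 3·3^k = 2·(-5·2^(k - 1) + 3^(k + 1)) + 3·3^k = -5·2^k + 3^(k + 2) = -5·2^((k+1) - 1) + 3^((k+1) + 1),
which is the claimed formula at N = k+1.
Hence, by induction on N, the claim holds for every N ≥ 1.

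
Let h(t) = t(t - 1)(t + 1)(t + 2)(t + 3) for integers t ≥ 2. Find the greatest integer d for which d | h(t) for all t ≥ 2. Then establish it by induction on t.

Computing the first values: h(2) = 120 and h(3) = 720; gcd(120, 720) = 120, so d ≤ 120.
We prove 120 | t(t - 1)(t + 1)(t + 2)(t + 3) for all t ≥ 2 by induction on t.
Base case (t = 2): h(2) = 120 = 120·(1), so 120 | h(2).
For the inductive step, assume it holds for an arbitrary m ≥ 2, i.e. 120 | h(m). Then
h(m+1) − h(m) = m·(m+1)·(m+2)·(m+3)·(m+4) − (m-1)·m·(m+1)·(m+2)·(m+3) = m·(m+1)·(m+2)·(m+3)·[(m+4) − (m-1)] = 5·m·(m+1)·(m+2)·(m+3). The product of 4 consecutive integers is divisible by (4)! = 24, so h(m+1) − h(m) is divisible by 5·24 = 120. By the inductive hypothesis 120 | h(m), hence 120 | h(m+1).
This completes the induction.
Therefore the largest such d is 120.

d = 120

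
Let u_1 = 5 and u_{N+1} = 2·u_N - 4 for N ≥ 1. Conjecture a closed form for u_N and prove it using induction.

Computing the first terms: u_1 = 5, u_2 = 6, u_3 = 8. This suggests u_N = 2^(N - 1) + 4.
Base case (N = 1): the formula gives 5 = 5 = u_1.
Suppose the result is true for N = m, so u_m = 2^(m - 1) + 4.
Then u_{m+1} = 2·u_m - 4 = 2·(2^(m - 1) + 4) - 4 = 2^m + 4 = 2^((m+1) - 1) + 4,
which is the claimed formula at N = m+1.
This completes the induction.

u_N = 2^(N - 1) + 4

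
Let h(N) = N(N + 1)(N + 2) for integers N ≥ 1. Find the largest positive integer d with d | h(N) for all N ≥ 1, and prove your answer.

d = 6

Computing the first values: h(1) = 6 and h(2) = 24; gcd(6, 24) = 6, so d ≤ 6.
We prove 6 | N(N + 1)(N + 2) for all N ≥ 1 by induction on N.
When N = 1: h(1) = 6 = 6·(1), so 6 | h(1).
For the inductive step, assume it holds for an arbitrary r ≥ 1, i.e. 6 | h(r). Then
h(r+1) − h(r) = (r+1)·(r+2)·(r+3) − r·(r+1)·(r+2) = (r+1)·(r+2)·[(r+3) − r] = 3·(r+1)·(r+2). The product of 2 consecutive integers is divisible by (2)! = 2, so h(r+1) − h(r) is divisible by 3·2 = 6. By the inductive hypothesis 6 | h(r), hence 6 | h(r+1).
By the principle of mathematical induction, the result holds for all N ≥ 1.
Therefore the largest such d is 6.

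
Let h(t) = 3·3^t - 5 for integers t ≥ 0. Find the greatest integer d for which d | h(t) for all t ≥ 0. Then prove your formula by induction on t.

d = 2

Computing the first values: h(0) = -2 and h(1) = 4; gcd(-2, 4) = 2, so d ≤ 2.
We prove 2 | 3·3^t - 5 for all t ≥ 0 by induction on t.
When t = 0: h(0) = -2 = 2·(-1), so 2 | h(0).
For the inductive step, assume it holds for an arbitrary m ≥ 0, i.e. 2 | h(m). Then
h(m+1) = 3·3^(m+1) - 5 = 3·(3·3^m - 5) + 10 = 3·h(m) + 10. The first term is divisible by 2 by the inductive hypothesis, and 10 is divisible by 2. Hence 2 | h(m+1).
Hence, by induction on t, the claim holds for every t ≥ 0.
Therefore the largest such d is 2.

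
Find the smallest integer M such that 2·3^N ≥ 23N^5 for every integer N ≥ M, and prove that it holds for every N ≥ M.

At N = 14: 9565938 < 12369952, so the inequality fails and M ≥ 15. We prove 2·3^N ≥ 23N^5 for all N ≥ 15.
Base case (N = 15): 2·3^N = 28697814 and 23N^5 = 17465625, so 28697814 ≥ 17465625.
For the inductive step, assume it holds for an arbitrary m ≥ 15, so 2·3^m ≥ 23m^5.
Then 2·3^(m + 1) = 3·(2·3^m) ≥ 3·(23m^5).
Also, for m ≥ 15 we have 3·(23m^5) ≥ 23(m+1)^5, since 3 ≥ (1 + 1/m)^5 for all m ≥ 15.
Combining, 2·3^(m + 1) ≥ 23(m+1)^5.
This completes the induction.
Hence the smallest such M is 15.

M = 15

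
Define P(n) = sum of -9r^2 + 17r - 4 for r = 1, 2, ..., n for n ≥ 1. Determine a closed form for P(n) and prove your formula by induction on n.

We claim P(n) = -n(3n^2 - 4n - 3) for all n ≥ 1.
Base step (n = 1): P(1) = 4, and the closed form gives 4. They agree.
Inductive step: suppose the statement holds for some r ≥ 1, so P(r) = r(-3r^2 + 4r + 3).
Then P(r+1) = P(r) + (-9r^2 - r + 4) = (r(-3r^2 + 4r + 3)) + (-9r^2 - r + 4).
Simplifying, P(r+1) = -(r + 1)(3r^2 + 2r - 4) = -(r+1)(3(r+1)^2 - 4(r+1) - 3),
which is the closed form with n = r+1.
By the principle of mathematical induction, the result holds for all n ≥ 1.

P(n) = -n(3n^2 - 4n - 3)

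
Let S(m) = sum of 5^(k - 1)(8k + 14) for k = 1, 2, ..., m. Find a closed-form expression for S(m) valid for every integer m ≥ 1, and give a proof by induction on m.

S(m) = 5^m(2m + 3) - 3

We claim S(m) = 5^m(2m + 3) - 3 for all m ≥ 1.
Base case (m = 1): S(1) = 22, and the closed form gives 22. They agree.
Inductive step: suppose the statement holds for some k ≥ 1, so S(k) = 5^k(2k + 3) - 3.
Then S(k+1) = S(k) + (5^k(8k + 22)) = (5^k(2k + 3) - 3) + (5^k(8k + 22)).
Simplifying, S(k+1) = 10·5^k·k + 25·5^k - 3 = 5^(k+1)(2(k+1) + 3) - 3,
which is the closed form with m = k+1.
By induction, the statement is established for all m ≥ 1.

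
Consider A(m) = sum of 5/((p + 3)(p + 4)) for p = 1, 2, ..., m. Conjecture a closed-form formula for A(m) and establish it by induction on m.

A(m) = 5m/(4(m + 4))

We claim A(m) = 5m/(4(m + 4)) for all m ≥ 1.
Base case (m = 1): A(1) = 1/4, and the closed form gives 1/4. They agree.
For the inductive step, assume it holds for an arbitrary p ≥ 1, so A(p) = 5p/(4(p + 4)).
Then A(p+1) = A(p) + (5/((p + 4)(p + 5))) = (5p/(4(p + 4))) + (5/((p + 4)(p + 5))).
Simplifying, A(p+1) = 5(p + 1)/(4(p + 5)) = 5(p+1)/(4((p+1) + 4)),
which is the closed form with m = p+1.
Hence, by induction on m, the claim holds for every m ≥ 1.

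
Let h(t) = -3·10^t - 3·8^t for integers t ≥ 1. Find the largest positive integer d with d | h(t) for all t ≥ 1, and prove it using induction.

d = 6

Computing the first values: h(1) = -54 and h(2) = -492; gcd(-54, -492) = 6, so d ≤ 6.
We prove 6 | -3·10^t - 3·8^t for all t ≥ 1 by induction on t.
Base case (t = 1): h(1) = -54 = 6·(-9), so 6 | h(1).
For the inductive step, assume it holds for an arbitrary p ≥ 1, i.e. 6 | h(p). Then
h(p+1) − 10·h(p) = (-3·10^(p+1) - 3·8^(p+1)) − 10·(-3·10^p - 3·8^p) = (-3)·8^p·(8 − 10) = (6)·8^p. Since 6 | h(p) by the inductive hypothesis, 6 | 10·h(p); and 6 | 6 since 6 = 6·1. Therefore 6 | h(p+1).
By induction, the statement is established for all t ≥ 1.
Therefore the largest such d is 6.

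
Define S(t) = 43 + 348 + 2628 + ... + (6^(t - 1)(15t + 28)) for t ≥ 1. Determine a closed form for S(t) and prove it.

S(t) = 6^t(3t + 5) - 5

We claim S(t) = 6^t(3t + 5) - 5 for all t ≥ 1.
When t = 1: S(1) = 43, and the closed form gives 43. They agree.
Inductive step: suppose the statement holds for some p ≥ 1, so S(p) = 6^p(3p + 5) - 5.
Then S(p+1) = S(p) + (6^p(15p + 43)) = (6^p(3p + 5) - 5) + (6^p(15p + 43)).
Simplifying, S(p+1) = 18·6^p·p + 48·6^p - 5 = 6^(p+1)(3(p+1) + 5) - 5,
which is the closed form with t = p+1.
By the principle of mathematical induction, the result holds for all t ≥ 1.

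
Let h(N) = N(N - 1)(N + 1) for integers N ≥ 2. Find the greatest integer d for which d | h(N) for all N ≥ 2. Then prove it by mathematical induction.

d = 6

Computing the first values: h(2) = 6 and h(3) = 24; gcd(6, 24) = 6, so d ≤ 6.
We prove 6 | N(N - 1)(N + 1) for all N ≥ 2 by induction on N.
For the base case N = 2: h(2) = 6 = 6·(1), so 6 | h(2).
Inductive step: suppose the statement holds for some p ≥ 2, i.e. 6 | h(p). Then
h(p+1) − h(p) = p·(p+1)·(p+2) − (p-1)·p·(p+1) = p·(p+1)·[(p+2) − (p-1)] = 3·p·(p+1). The product of 2 consecutive integers is divisible by (2)! = 2, so h(p+1) − h(p) is divisible by 3·2 = 6. By the inductive hypothesis 6 | h(p), hence 6 | h(p+1).
Hence, by induction on N, the claim holds for every N ≥ 2.
Therefore the largest such d is 6.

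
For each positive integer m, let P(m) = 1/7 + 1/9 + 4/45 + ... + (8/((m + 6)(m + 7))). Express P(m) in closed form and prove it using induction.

P(m) = 8m/(7(m + 7))

We claim P(m) = 8m/(7(m + 7)) for all m ≥ 1.
When m = 1: P(1) = 1/7, and the closed form gives 1/7. They agree.
Inductive step: assume the claim holds for m = r, so P(r) = 8r/(7(r + 7)).
Then P(r+1) = P(r) + (8/((r + 7)(r + 8))) = (8r/(7(r + 7))) + (8/((r + 7)(r + 8))).
Simplifying, P(r+1) = 8(r + 1)/(7(r + 8)) = 8(r+1)/(7((r+1) + 7)),
which is the closed form with m = r+1.
Hence, by induction on m, the claim holds for every m ≥ 1.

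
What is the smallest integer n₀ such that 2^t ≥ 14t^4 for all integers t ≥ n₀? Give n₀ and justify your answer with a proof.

n₀ = 22

At t = 21: 2097152 < 2722734, so the inequality fails and n₀ ≥ 22. We prove 2^t ≥ 14t^4 for all t ≥ 22.
When t = 22: 2^t = 4194304 and 14t^4 = 3279584, so 4194304 ≥ 3279584.
For the inductive step, assume it holds for an arbitrary m ≥ 22, so 2^m ≥ 14m^4.
Then 2^(m + 1) = 2·(2^m) ≥ 2·(14m^4).
Also, for m ≥ 22 we have 2·(14m^4) ≥ 14(m+1)^4, since 2 ≥ (1 + 1/m)^4 for all m ≥ 22.
Combining, 2^(m + 1) ≥ 14(m+1)^4.
By the principle of mathematical induction, the result holds for all t ≥ 22.
Hence the smallest such n₀ is 22.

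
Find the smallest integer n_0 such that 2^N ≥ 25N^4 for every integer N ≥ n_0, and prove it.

n_0 = 23

At N = 22: 4194304 < 5856400, so the inequality fails and n_0 ≥ 23. We prove 2^N ≥ 25N^4 for all N ≥ 23.
Base step (N = 23): 2^N = 8388608 and 25N^4 = 6996025, so 8388608 ≥ 6996025.
Suppose the result is true for N = m, so 2^m ≥ 25m^4.
Then 2^(m + 1) = 2·(2^m) ≥ 2·(25m^4).
Also, for m ≥ 23 we have 2·(25m^4) ≥ 25(m+1)^4, since 2 ≥ (1 + 1/m)^4 for all m ≥ 23.
Combining, 2^(m + 1) ≥ 25(m+1)^4.
By induction, the statement is established for all N ≥ 23.
Hence the smallest such n_0 is 23.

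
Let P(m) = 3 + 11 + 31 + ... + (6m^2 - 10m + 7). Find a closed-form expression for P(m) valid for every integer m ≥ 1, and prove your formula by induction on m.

P(m) = m(2m^2 - 2m + 3)

We claim P(m) = m(2m^2 - 2m + 3) for all m ≥ 1.
Base case (m = 1): P(1) = 3, and the closed form gives 3. They agree.
Inductive step: assume the claim holds for m = p, so P(p) = p(2p^2 - 2p + 3).
Then P(p+1) = P(p) + (6p^2 + 2p + 3) = (p(2p^2 - 2p + 3)) + (6p^2 + 2p + 3).
Simplifying, P(p+1) = (p + 1)(2p^2 + 2p + 3) = (p+1)(2(p+1)^2 - 2(p+1) + 3),
which is the closed form with m = p+1.
By the principle of mathematical induction, the result holds for all m ≥ 1.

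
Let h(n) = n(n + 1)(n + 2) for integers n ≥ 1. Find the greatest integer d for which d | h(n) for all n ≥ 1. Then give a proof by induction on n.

Computing the first values: h(1) = 6 and h(2) = 24; gcd(6, 24) = 6, so d ≤ 6.
We prove 6 | n(n + 1)(n + 2) for all n ≥ 1 by induction on n.
For the base case n = 1: h(1) = 6 = 6·(1), so 6 | h(1).
For the inductive step, assume it holds for an arbitrary i ≥ 1, i.e. 6 | h(i). Then
h(i+1) − h(i) = (i+1)·(i+2)·(i+3) − i·(i+1)·(i+2) = (i+1)·(i+2)·[(i+3) − i] = 3·(i+1)·(i+2). The product of 2 consecutive integers is divisible by (2)! = 2, so h(i+1) − h(i) is divisible by 3·2 = 6. By the inductive hypothesis 6 | h(i), hence 6 | h(i+1).
This completes the induction.
Therefore the largest such d is 6.

d = 6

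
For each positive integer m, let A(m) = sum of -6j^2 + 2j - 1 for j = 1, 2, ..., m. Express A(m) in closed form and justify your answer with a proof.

We claim A(m) = -m(2m^2 + 2m + 1) for all m ≥ 1.
For the base case m = 1: A(1) = -5, and the closed form gives -5. They agree.
Inductive step: suppose the statement holds for some j ≥ 1, so A(j) = j(-2j^2 - 2j - 1).
Then A(j+1) = A(j) + (2j - 6(j + 1)^2 + 1) = (j(-2j^2 - 2j - 1)) + (2j - 6(j + 1)^2 + 1).
Simplifying, A(j+1) = -(j + 1)(2j^2 + 6j + 5) = -(j+1)(2(j+1)^2 + 2(j+1) + 1),
which is the closed form with m = j+1.
Hence, by induction on m, the claim holds for every m ≥ 1.

A(m) = -m(2m^2 + 2m + 1)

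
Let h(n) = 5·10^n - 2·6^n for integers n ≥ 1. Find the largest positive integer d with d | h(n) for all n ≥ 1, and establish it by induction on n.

d = 2

Computing the first values: h(1) = 38 and h(2) = 428; gcd(38, 428) = 2, so d ≤ 2.
We prove 2 | 5·10^n - 2·6^n for all n ≥ 1 by induction on n.
Base step (n = 1): h(1) = 38 = 2·(19), so 2 | h(1).
For the inductive step, assume it holds for an arbitrary r ≥ 1, i.e. 2 | h(r). Then
h(r+1) − 10·h(r) = (5·10^(r+1) - 2·6^(r+1)) − 10·(5·10^r - 2·6^r) = (-2)·6^r·(6 − 10) = (8)·6^r. Since 2 | h(r) by the inductive hypothesis, 2 | 10·h(r); and 2 | 8 since 8 = 2·4. Therefore 2 | h(r+1).
By induction, the statement is established for all n ≥ 1.
Therefore the largest such d is 2.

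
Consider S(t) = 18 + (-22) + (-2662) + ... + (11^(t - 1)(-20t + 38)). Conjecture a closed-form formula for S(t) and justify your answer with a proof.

S(t) = 2·11^t(-t + 2) - 4

We claim S(t) = 2·11^t(-t + 2) - 4 for all t ≥ 1.
Base step (t = 1): S(1) = 18, and the closed form gives 18. They agree.
For the inductive step, assume it holds for an arbitrary p ≥ 1, so S(p) = 2·11^p(-p + 2) - 4.
Then S(p+1) = S(p) + (11^p(-20p + 18)) = (2·11^p(-p + 2) - 4) + (11^p(-20p + 18)).
Simplifying, S(p+1) = -22·11^p·p + 22·11^p - 4 = 2·11^(p+1)(-(p+1) + 2) - 4,
which is the closed form with t = p+1.
By the principle of mathematical induction, the result holds for all t ≥ 1.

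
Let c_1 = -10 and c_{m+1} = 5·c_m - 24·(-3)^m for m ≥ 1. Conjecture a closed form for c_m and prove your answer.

c_m = -(-3)^(m + 1) - 5^(m - 1)

Computing the first terms: c_1 = -10, c_2 = 22, c_3 = -106. This suggests c_m = -(-3)^(m + 1) - 5^(m - 1).
Base case (m = 1): the formula gives -10 = -10 = c_1.
Inductive step: suppose the statement holds for some p ≥ 1, so c_p = -(-3)^(p + 1) - 5^(p - 1).
Then c_{p+1} = 5·c_p - 24·(-3)^p = 5·(-(-3)^(p + 1) - 5^(p - 1)) - 24·(-3)^p = -(-3)^(p + 2) - 5^p = -(-3)^((p+1) + 1) - 5^((p+1) - 1),
which is the claimed formula at m = p+1.
By the principle of mathematical induction, the result holds for all m ≥ 1.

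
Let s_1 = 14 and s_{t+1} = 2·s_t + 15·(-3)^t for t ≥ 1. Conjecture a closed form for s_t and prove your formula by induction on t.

s_t = (-3)^(t + 1) + 5·2^(t - 1)

Computing the first terms: s_1 = 14, s_2 = -17, s_3 = 101. This suggests s_t = (-3)^(t + 1) + 5·2^(t - 1).
For the base case t = 1: the formula gives 14 = 14 = s_1.
Suppose the result is true for t = j, so s_j = (-3)^(j + 1) + 5·2^(j - 1).
Then s_{j+1} = 2·s_j + 15·(-3)^j = 2·((-3)^(j + 1) + 5·2^(j - 1)) + 15·(-3)^j = (-3)^(j + 2) + 5·2^j = (-3)^((j+1) + 1) + 5·2^((j+1) - 1),
which is the claimed formula at t = j+1.
By the principle of mathematical induction, the result holds for all t ≥ 1.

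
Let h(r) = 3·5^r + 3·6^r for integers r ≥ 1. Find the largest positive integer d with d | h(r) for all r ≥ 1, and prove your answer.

d = 3

Computing the first values: h(1) = 33 and h(2) = 183; gcd(33, 183) = 3, so d ≤ 3.
We prove 3 | 3·5^r + 3·6^r for all r ≥ 1 by induction on r.
Base step (r = 1): h(1) = 33 = 3·(11), so 3 | h(1).
Inductive step: assume the claim holds for r = i, i.e. 3 | h(i). Then
h(i+1) − 6·h(i) = (3·5^(i+1) + 3·6^(i+1)) − 6·(3·5^i + 3·6^i) = (3)·5^i·(5 − 6) = (-3)·5^i. Since 3 | h(i) by the inductive hypothesis, 3 | 6·h(i); and 3 | -3 since -3 = 3·-1. Therefore 3 | h(i+1).
By induction, the statement is established for all r ≥ 1.
Therefore the largest such d is 3.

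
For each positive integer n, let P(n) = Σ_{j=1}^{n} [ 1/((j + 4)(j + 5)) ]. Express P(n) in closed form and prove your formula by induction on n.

We claim P(n) = n/(5(n + 5)) for all n ≥ 1.
When n = 1: P(1) = 1/30, and the closed form gives 1/30. They agree.
Inductive step: assume the claim holds for n = j, so P(j) = j/(5(j + 5)).
Then P(j+1) = P(j) + (1/((j + 5)(j + 6))) = (j/(5(j + 5))) + (1/((j + 5)(j + 6))).
Simplifying, P(j+1) = (j + 1)/(5(j + 6)) = (j+1)/(5((j+1) + 5)),
which is the closed form with n = j+1.
By induction, the statement is established for all n ≥ 1.

P(n) = n/(5(n + 5))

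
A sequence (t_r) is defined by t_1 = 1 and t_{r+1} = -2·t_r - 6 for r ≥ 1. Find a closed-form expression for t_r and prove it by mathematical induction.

Computing the first terms: t_1 = 1, t_2 = -8, t_3 = 10. This suggests t_r = 3(-2)^(r - 1) - 2.
For the base case r = 1: the formula gives 1 = 1 = t_1.
For the inductive step, assume it holds for an arbitrary j ≥ 1, so t_j = 3(-2)^(j - 1) - 2.
Then t_{j+1} = -2·t_j - 6 = -2·(3(-2)^(j - 1) - 2) - 6 = 3(-2)^j - 2 = 3(-2)^((j+1) - 1) - 2,
which is the claimed formula at r = j+1.
By the principle of mathematical induction, the result holds for all r ≥ 1.

t_r = 3(-2)^(r - 1) - 2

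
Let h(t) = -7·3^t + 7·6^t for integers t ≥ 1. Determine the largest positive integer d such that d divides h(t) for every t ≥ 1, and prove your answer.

Computing the first values: h(1) = 21 and h(2) = 189; gcd(21, 189) = 21, so d ≤ 21.
We prove 21 | -7·3^t + 7·6^t for all t ≥ 1 by induction on t.
For the base case t = 1: h(1) = 21 = 21·(1), so 21 | h(1).
Suppose the result is true for t = r, i.e. 21 | h(r). Then
h(r+1) − 6·h(r) = (-7·3^(r+1) + 7·6^(r+1)) − 6·(-7·3^r + 7·6^r) = (-7)·3^r·(3 − 6) = (21)·3^r. Since 21 | h(r) by the inductive hypothesis, 21 | 6·h(r); and 21 | 21 since 21 = 21·1. Therefore 21 | h(r+1).
By induction, the statement is established for all t ≥ 1.
Therefore the largest such d is 21.

d = 21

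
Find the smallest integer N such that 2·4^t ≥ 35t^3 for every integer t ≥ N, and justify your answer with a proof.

At t = 5: 2048 < 4375, so the inequality fails and N ≥ 6. We prove 2·4^t ≥ 35t^3 for all t ≥ 6.
For the base case t = 6: 2·4^t = 8192 and 35t^3 = 7560, so 8192 ≥ 7560.
For the inductive step, assume it holds for an arbitrary j ≥ 6, so 2·4^j ≥ 35j^3.
Then 2·4^(j + 1) = 4·(2·4^j) ≥ 4·(35j^3).
Also, for j ≥ 6 we have 4·(35j^3) ≥ 35(j+1)^3, since 4 ≥ (1 + 1/j)^3 for all j ≥ 6.
Combining, 2·4^(j + 1) ≥ 35(j+1)^3.
By the principle of mathematical induction, the result holds for all t ≥ 6.
Hence the smallest such N is 6.

N = 6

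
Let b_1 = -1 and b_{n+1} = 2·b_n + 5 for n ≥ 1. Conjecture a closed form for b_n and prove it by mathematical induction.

Computing the first terms: b_1 = -1, b_2 = 3, b_3 = 11. This suggests b_n = 2^(n + 1) - 5.
When n = 1: the formula gives -1 = -1 = b_1.
Suppose the result is true for n = j, so b_j = 2^(j + 1) - 5.
Then b_{j+1} = 2·b_j + 5 = 2·(2^(j + 1) - 5) + 5 = 2^(j + 2) - 5 = 2^((j+1) + 1) - 5,
which is the claimed formula at n = j+1.
By the principle of mathematical induction, the result holds for all n ≥ 1.

b_n = 2^(n + 1) - 5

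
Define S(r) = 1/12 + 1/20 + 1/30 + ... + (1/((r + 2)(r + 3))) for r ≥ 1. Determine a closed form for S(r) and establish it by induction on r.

We claim S(r) = r/(3(r + 3)) for all r ≥ 1.
When r = 1: S(1) = 1/12, and the closed form gives 1/12. They agree.
Inductive step: assume the claim holds for r = k, so S(k) = k/(3(k + 3)).
Then S(k+1) = S(k) + (1/((k + 3)(k + 4))) = (k/(3(k + 3))) + (1/((k + 3)(k + 4))).
Simplifying, S(k+1) = (k + 1)/(3(k + 4)) = (k+1)/(3((k+1) + 3)),
which is the closed form with r = k+1.
By the principle of mathematical induction, the result holds for all r ≥ 1.

S(r) = r/(3(r + 3))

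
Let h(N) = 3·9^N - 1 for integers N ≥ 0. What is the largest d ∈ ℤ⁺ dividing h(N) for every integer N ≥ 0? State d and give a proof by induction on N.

d = 2

Computing the first values: h(0) = 2 and h(1) = 26; gcd(2, 26) = 2, so d ≤ 2.
We prove 2 | 3·9^N - 1 for all N ≥ 0 by induction on N.
Base case (N = 0): h(0) = 2 = 2·(1), so 2 | h(0).
For the inductive step, assume it holds for an arbitrary p ≥ 0, i.e. 2 | h(p). Then
h(p+1) = 3·9^(p+1) - 1 = 9·(3·9^p - 1) + 8 = 9·h(p) + 8. The first term is divisible by 2 by the inductive hypothesis, and 8 is divisible by 2. Hence 2 | h(p+1).
Hence, by induction on N, the claim holds for every N ≥ 0.
Therefore the largest such d is 2.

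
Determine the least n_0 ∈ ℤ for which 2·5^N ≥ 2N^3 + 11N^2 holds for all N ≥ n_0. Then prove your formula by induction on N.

n_0 = 3

At N = 2: 50 < 60, so the inequality fails and n_0 ≥ 3. We prove 2·5^N ≥ 2N^3 + 11N^2 for all N ≥ 3.
For the base case N = 3: 2·5^N = 250 and 2N^3 + 11N^2 = 153, so 250 ≥ 153.
Inductive step: assume the claim holds for N = m, so 2·5^m ≥ 2m^3 + 11m^2.
Then 2·5^(m + 1) = 5·(2·5^m) ≥ 5·(2m^3 + 11m^2).
Also, for m ≥ 3 we have 5·(2m^3 + 11m^2) ≥ 2(m+1)^3 + 11(m+1)^2, since 5·(2m^3 + 11m^2) − (2(m+1)^3 + 11(m+1)^2) = 8m^3 + 38m^2 - 28m - 13, which is nonnegative for all m ≥ 3.
Combining, 2·5^(m + 1) ≥ 2(m+1)^3 + 11(m+1)^2.
By induction, the statement is established for all N ≥ 3.
Hence the smallest such n_0 is 3.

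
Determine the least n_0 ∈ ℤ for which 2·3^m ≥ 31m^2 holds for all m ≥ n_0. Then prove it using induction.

n_0 = 6

At m = 5: 486 < 775, so the inequality fails and n_0 ≥ 6. We prove 2·3^m ≥ 31m^2 for all m ≥ 6.
For the base case m = 6: 2·3^m = 1458 and 31m^2 = 1116, so 1458 ≥ 1116.
For the inductive step, assume it holds for an arbitrary k ≥ 6, so 2·3^k ≥ 31k^2.
Then 2·3^(k + 1) = 3·(2·3^k) ≥ 3·(31k^2).
Also, for k ≥ 6 we have 3·(31k^2) ≥ 31(k+1)^2, since 3 ≥ (1 + 1/k)^2 for all k ≥ 6.
Combining, 2·3^(k + 1) ≥ 31(k+1)^2.
By induction, the statement is established for all m ≥ 6.
Hence the smallest such n_0 is 6.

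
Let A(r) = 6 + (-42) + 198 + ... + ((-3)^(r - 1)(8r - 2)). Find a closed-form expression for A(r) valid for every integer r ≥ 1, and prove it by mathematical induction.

We claim A(r) = -2(-3)^r·r for all r ≥ 1.
Base case (r = 1): A(1) = 6, and the closed form gives 6. They agree.
Suppose the result is true for r = k, so A(k) = -2(-3)^k·k.
Then A(k+1) = A(k) + ((-3)^k(8k + 6)) = (-2(-3)^k·k) + ((-3)^k(8k + 6)).
Simplifying, A(k+1) = 6(-3)^k(k + 1) = -2(-3)^(k+1)·(k+1),
which is the closed form with r = k+1.
By the principle of mathematical induction, the result holds for all r ≥ 1.

A(r) = -2(-3)^r·r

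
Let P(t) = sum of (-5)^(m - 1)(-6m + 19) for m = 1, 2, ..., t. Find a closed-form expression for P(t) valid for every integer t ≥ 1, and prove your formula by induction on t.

P(t) = (-5)^t(t - 3) + 3

We claim P(t) = (-5)^t(t - 3) + 3 for all t ≥ 1.
Base step (t = 1): P(1) = 13, and the closed form gives 13. They agree.
Suppose the result is true for t = m, so P(m) = (-5)^m(m - 3) + 3.
Then P(m+1) = P(m) + ((-5)^m(-6m + 13)) = ((-5)^m(m - 3) + 3) + ((-5)^m(-6m + 13)).
Simplifying, P(m+1) = -5(-5)^m·m + 10(-5)^m + 3 = (-5)^(m+1)((m+1) - 3) + 3,
which is the closed form with t = m+1.
This completes the induction.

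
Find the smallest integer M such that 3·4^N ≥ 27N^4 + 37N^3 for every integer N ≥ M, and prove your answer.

M = 8

At N = 7: 49152 < 77518, so the inequality fails and M ≥ 8. We prove 3·4^N ≥ 27N^4 + 37N^3 for all N ≥ 8.
For the base case N = 8: 3·4^N = 196608 and 27N^4 + 37N^3 = 129536, so 196608 ≥ 129536.
For the inductive step, assume it holds for an arbitrary i ≥ 8, so 3·4^i ≥ 27i^4 + 37i^3.
Then 3·4^(i + 1) = 4·(3·4^i) ≥ 4·(27i^4 + 37i^3).
Also, for i ≥ 8 we have 4·(27i^4 + 37i^3) ≥ 27(i+1)^4 + 37(i+1)^3, since 4·(27i^4 + 37i^3) − (27(i+1)^4 + 37(i+1)^3) = 81i^4 + 3i^3 - 273i^2 - 219i - 64, which is nonnegative for all i ≥ 8.
Combining, 3·4^(i + 1) ≥ 27(i+1)^4 + 37(i+1)^3.
By the principle of mathematical induction, the result holds for all N ≥ 8.
Hence the smallest such M is 8.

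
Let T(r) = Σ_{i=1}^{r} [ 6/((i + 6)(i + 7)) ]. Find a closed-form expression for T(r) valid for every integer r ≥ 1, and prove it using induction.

T(r) = 6r/(7(r + 7))

We claim T(r) = 6r/(7(r + 7)) for all r ≥ 1.
Base case (r = 1): T(1) = 3/28, and the closed form gives 3/28. They agree.
For the inductive step, assume it holds for an arbitrary i ≥ 1, so T(i) = 6i/(7(i + 7)).
Then T(i+1) = T(i) + (6/((i + 7)(i + 8))) = (6i/(7(i + 7))) + (6/((i + 7)(i + 8))).
Simplifying, T(i+1) = 6(i + 1)/(7(i + 8)) = 6(i+1)/(7((i+1) + 7)),
which is the closed form with r = i+1.
By induction, the statement is established for all r ≥ 1.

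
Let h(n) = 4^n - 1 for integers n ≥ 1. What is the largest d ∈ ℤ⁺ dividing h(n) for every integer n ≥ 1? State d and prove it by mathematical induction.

Computing the first values: h(1) = 3 and h(2) = 15; gcd(3, 15) = 3, so d ≤ 3.
We prove 3 | 4^n - 1 for all n ≥ 1 by induction on n.
Base step (n = 1): h(1) = 3 = 3·(1), so 3 | h(1).
Inductive step: suppose the statement holds for some j ≥ 1, i.e. 3 | h(j). Then
4^{j+1} − 1^{j+1} = 4·4^j − 1·1^j = 4·(4^j − 1^j) + (3)·1^j. The first term is divisible by 3 by the inductive hypothesis, and the second term (3)·1^j is divisible by 3 since 3 | 3. Hence 3 | h(j+1).
By the principle of mathematical induction, the result holds for all n ≥ 1.
Therefore the largest such d is 3.

d = 3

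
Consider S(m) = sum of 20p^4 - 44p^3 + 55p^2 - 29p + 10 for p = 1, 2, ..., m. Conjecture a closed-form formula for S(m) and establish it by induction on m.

S(m) = m(4m^4 - m^3 + 3m^2 + 2m + 4)

We claim S(m) = m(4m^4 - m^3 + 3m^2 + 2m + 4) for all m ≥ 1.
Base case (m = 1): S(1) = 12, and the closed form gives 12. They agree.
Inductive step: assume the claim holds for m = p, so S(p) = p(4p^4 - p^3 + 3p^2 + 2p + 4).
Then S(p+1) = S(p) + (20p^4 + 36p^3 + 43p^2 + 29p + 12) = (p(4p^4 - p^3 + 3p^2 + 2p + 4)) + (20p^4 + 36p^3 + 43p^2 + 29p + 12).
Simplifying, S(p+1) = (p + 1)(4p^4 + 15p^3 + 24p^2 + 21p + 12) = (p+1)(4(p+1)^4 - (p+1)^3 + 3(p+1)^2 + 2(p+1) + 4),
which is the closed form with m = p+1.
This completes the induction.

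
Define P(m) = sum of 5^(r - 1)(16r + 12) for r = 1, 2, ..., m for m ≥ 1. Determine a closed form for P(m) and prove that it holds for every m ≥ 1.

P(m) = 2·5^m(2m + 1) - 2

We claim P(m) = 2·5^m(2m + 1) - 2 for all m ≥ 1.
For the base case m = 1: P(1) = 28, and the closed form gives 28. They agree.
Inductive step: assume the claim holds for m = r, so P(r) = 2·5^r(2r + 1) - 2.
Then P(r+1) = P(r) + (5^r(16r + 28)) = (2·5^r(2r + 1) - 2) + (5^r(16r + 28)).
Simplifying, P(r+1) = 20·5^r·r + 30·5^r - 2 = 2·5^(r+1)(2(r+1) + 1) - 2,
which is the closed form with m = r+1.
By the principle of mathematical induction, the result holds for all m ≥ 1.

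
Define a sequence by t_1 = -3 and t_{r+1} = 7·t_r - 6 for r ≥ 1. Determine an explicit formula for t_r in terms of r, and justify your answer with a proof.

Computing the first terms: t_1 = -3, t_2 = -27, t_3 = -195. This suggests t_r = -4·7^(r - 1) + 1.
Base step (r = 1): the formula gives -3 = -3 = t_1.
For the inductive step, assume it holds for an arbitrary k ≥ 1, so t_k = -4·7^(k - 1) + 1.
Then t_{k+1} = 7·t_k - 6 = 7·(-4·7^(k - 1) + 1) - 6 = -4·7^k + 1 = -4·7^((k+1) - 1) + 1,
which is the claimed formula at r = k+1.
By the principle of mathematical induction, the result holds for all r ≥ 1.

t_r = -4·7^(r - 1) + 1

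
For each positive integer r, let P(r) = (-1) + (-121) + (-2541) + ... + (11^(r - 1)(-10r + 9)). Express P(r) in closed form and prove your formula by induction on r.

We claim P(r) = 11^r(-r + 1) - 1 for all r ≥ 1.
Base case (r = 1): P(1) = -1, and the closed form gives -1. They agree.
Inductive step: suppose the statement holds for some m ≥ 1, so P(m) = 11^m(-m + 1) - 1.
Then P(m+1) = P(m) + (11^m(-10m - 1)) = (11^m(-m + 1) - 1) + (11^m(-10m - 1)).
Simplifying, P(m+1) = -11·11^m·m - 1 = 11^(m+1)(-(m+1) + 1) - 1,
which is the closed form with r = m+1.
By the principle of mathematical induction, the result holds for all r ≥ 1.

P(r) = 11^r(-r + 1) - 1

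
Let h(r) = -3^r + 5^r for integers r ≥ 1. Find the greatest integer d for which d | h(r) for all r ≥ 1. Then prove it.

d = 2

Computing the first values: h(1) = 2 and h(2) = 16; gcd(2, 16) = 2, so d ≤ 2.
We prove 2 | -3^r + 5^r for all r ≥ 1 by induction on r.
Base step (r = 1): h(1) = 2 = 2·(1), so 2 | h(1).
Inductive step: suppose the statement holds for some p ≥ 1, i.e. 2 | h(p). Then
5^{p+1} − 3^{p+1} = 5·5^p − 3·3^p = 5·(5^p − 3^p) + (2)·3^p. The first term is divisible by 2 by the inductive hypothesis, and the second term (2)·3^p is divisible by 2 since 2 | 2. Hence 2 | h(p+1).
By the principle of mathematical induction, the result holds for all r ≥ 1.
Therefore the largest such d is 2.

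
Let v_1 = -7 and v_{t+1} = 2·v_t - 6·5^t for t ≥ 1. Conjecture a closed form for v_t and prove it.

v_t = 3·2^(t - 1) - 2·5^t

Computing the first terms: v_1 = -7, v_2 = -44, v_3 = -238. This suggests v_t = 3·2^(t - 1) - 2·5^t.
Base step (t = 1): the formula gives -7 = -7 = v_1.
Inductive step: assume the claim holds for t = p, so v_p = 3·2^(p - 1) - 2·5^p.
Then v_{p+1} = 2·v_p - 6·5^p = 2·(3·2^(p - 1) - 2·5^p) - 6·5^p = 3·2^p - 2·5^(p + 1) = 3·2^((p+1) - 1) - 2·5^(p+1),
which is the claimed formula at t = p+1.
Hence, by induction on t, the claim holds for every t ≥ 1.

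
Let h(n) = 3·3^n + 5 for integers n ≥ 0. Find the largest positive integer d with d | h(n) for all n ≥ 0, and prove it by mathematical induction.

Computing the first values: h(0) = 8 and h(1) = 14; gcd(8, 14) = 2, so d ≤ 2.
We prove 2 | 3·3^n + 5 for all n ≥ 0 by induction on n.
Base case (n = 0): h(0) = 8 = 2·(4), so 2 | h(0).
For the inductive step, assume it holds for an arbitrary i ≥ 0, i.e. 2 | h(i). Then
h(i+1) = 3·3^(i+1) + 5 = 3·(3·3^i + 5) - 10 = 3·h(i) - 10. The first term is divisible by 2 by the inductive hypothesis, and -10 is divisible by 2. Hence 2 | h(i+1).
This completes the induction.
Therefore the largest such d is 2.

d = 2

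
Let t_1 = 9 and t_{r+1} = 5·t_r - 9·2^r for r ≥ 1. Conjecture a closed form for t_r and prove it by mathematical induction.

Computing the first terms: t_1 = 9, t_2 = 27, t_3 = 99. This suggests t_r = 3·2^r + 3·5^(r - 1).
When r = 1: the formula gives 9 = 9 = t_1.
Suppose the result is true for r = m, so t_m = 3·2^m + 3·5^(m - 1).
Then t_{m+1} = 5·t_m - 9·2^m = 5·(3·2^m + 3·5^(m - 1)) - 9·2^m = 3·2^(m + 1) + 3·5^m = 3·2^(m+1) + 3·5^((m+1) - 1),
which is the claimed formula at r = m+1.
This completes the induction.

t_r = 3·2^r + 3·5^(r - 1)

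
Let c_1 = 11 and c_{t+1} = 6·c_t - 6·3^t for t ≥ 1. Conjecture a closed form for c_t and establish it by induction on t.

Computing the first terms: c_1 = 11, c_2 = 48, c_3 = 234. This suggests c_t = 2·3^t + 5·6^(t - 1).
Base step (t = 1): the formula gives 11 = 11 = c_1.
Inductive step: suppose the statement holds for some r ≥ 1, so c_r = 2·3^r + 5·6^(r - 1).
Then c_{r+1} = 6·c_r - 6·3^r = 6·(2·3^r + 5·6^(r - 1)) - 6·3^r = 2·3^(r + 1) + 5·6^r = 2·3^(r+1) + 5·6^((r+1) - 1),
which is the claimed formula at t = r+1.
This completes the induction.

c_t = 2·3^t + 5·6^(t - 1)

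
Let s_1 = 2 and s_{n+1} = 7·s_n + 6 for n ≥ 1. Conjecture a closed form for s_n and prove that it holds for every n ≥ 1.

s_n = 3·7^(n - 1) - 1

Computing the first terms: s_1 = 2, s_2 = 20, s_3 = 146. This suggests s_n = 3·7^(n - 1) - 1.
Base case (n = 1): the formula gives 2 = 2 = s_1.
For the inductive step, assume it holds for an arbitrary p ≥ 1, so s_p = 3·7^(p - 1) - 1.
Then s_{p+1} = 7·s_p + 6 = 7·(3·7^(p - 1) - 1) + 6 = 3·7^p - 1 = 3·7^((p+1) - 1) - 1,
which is the claimed formula at n = p+1.
Hence, by induction on n, the claim holds for every n ≥ 1.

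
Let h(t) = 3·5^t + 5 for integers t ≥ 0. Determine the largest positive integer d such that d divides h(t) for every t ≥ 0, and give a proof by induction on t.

Computing the first values: h(0) = 8 and h(1) = 20; gcd(8, 20) = 4, so d ≤ 4.
We prove 4 | 3·5^t + 5 for all t ≥ 0 by induction on t.
For the base case t = 0: h(0) = 8 = 4·(2), so 4 | h(0).
Inductive step: assume the claim holds for t = j, i.e. 4 | h(j). Then
h(j+1) = 3·5^(j+1) + 5 = 5·(3·5^j + 5) - 20 = 5·h(j) - 20. The first term is divisible by 4 by the inductive hypothesis, and -20 is divisible by 4. Hence 4 | h(j+1).
Hence, by induction on t, the claim holds for every t ≥ 0.
Therefore the largest such d is 4.

d = 4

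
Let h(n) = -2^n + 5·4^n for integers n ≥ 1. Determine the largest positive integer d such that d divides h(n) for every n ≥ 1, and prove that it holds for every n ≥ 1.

d = 2

Computing the first values: h(1) = 18 and h(2) = 76; gcd(18, 76) = 2, so d ≤ 2.
We prove 2 | -2^n + 5·4^n for all n ≥ 1 by induction on n.
Base step (n = 1): h(1) = 18 = 2·(9), so 2 | h(1).
Inductive step: suppose the statement holds for some k ≥ 1, i.e. 2 | h(k). Then
h(k+1) − 4·h(k) = (-2^(k+1) + 5·4^(k+1)) − 4·(-2^k + 5·4^k) = (-1)·2^k·(2 − 4) = (2)·2^k. Since 2 | h(k) by the inductive hypothesis, 2 | 4·h(k); and 2 | 2 since 2 = 2·1. Therefore 2 | h(k+1).
By induction, the statement is established for all n ≥ 1.
Therefore the largest such d is 2.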